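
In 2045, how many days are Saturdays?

52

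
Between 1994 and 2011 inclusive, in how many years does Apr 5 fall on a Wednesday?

Day of week of April 5 in each year:
1994: Tue, 1995: Wed ✓, 1996: Fri, 1997: Sat, 1998: Sun, 1999: Mon, 2000: Wed ✓, 2001: Thu, 2002: Fri, 2003: Sat, 2004: Mon, 2005: Tue, 2006: Wed ✓, 2007: Thu, 2008: Sat, 2009: Sun, 2010: Mon, 2011: Tue
Wednesdays: 1995, 2000, 2006.

3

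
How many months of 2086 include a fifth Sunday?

4

A month has five Sundays exactly when Sunday falls within its first (length − 28) days.
Jan: 31 days, starts Tue → 5 of Tue, Wed, Thu
Feb: 28 days, starts Fri → 5 of (none)
Mar: 31 days, starts Fri → 5 of Fri, Sat, Sun ✓
Apr: 30 days, starts Mon → 5 of Mon, Tue
May: 31 days, starts Wed → 5 of Wed, Thu, Fri
Jun: 30 days, starts Sat → 5 of Sat, Sun ✓
Jul: 31 days, starts Mon → 5 of Mon, Tue, Wed
Aug: 31 days, starts Thu → 5 of Thu, Fri, Sat
Sep: 30 days, starts Sun → 5 of Sun, Mon ✓
Oct: 31 days, starts Tue → 5 of Tue, Wed, Thu
Nov: 30 days, starts Fri → 5 of Fri, Sat
Dec: 31 days, starts Sun → 5 of Sun, Mon, Tue ✓
Months with five Sundays: Mar, Jun, Sep, Dec.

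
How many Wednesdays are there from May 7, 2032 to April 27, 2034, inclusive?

103

May 7, 2032 is a Friday.
From May 7, 2032 to April 27, 2034 is 721 days inclusive.
721 = 7 × 103, so the span is exactly 103 full weeks.
Each full week contributes one Wednesday: 103 so far.
Total: 103.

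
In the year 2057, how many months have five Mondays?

5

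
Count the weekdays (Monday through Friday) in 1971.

261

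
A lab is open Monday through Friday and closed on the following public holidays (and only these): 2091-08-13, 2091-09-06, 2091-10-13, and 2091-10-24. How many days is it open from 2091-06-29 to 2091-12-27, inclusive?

127

2091-06-29 is a Friday.
From 2091-06-29 to 2091-12-27 is 182 days inclusive.
182 = 7 × 26, so the span is exactly 26 full weeks.
Each full week contributes 5 weekdays (Mon–Fri): 26 × 5 = 130.
Holidays: 2091-08-13 (Mon); 2091-09-06 (Thu); 2091-10-13 (Sat); 2091-10-24 (Wed).
3 of the 4 holidays fall on weekdays; the rest are weekends and were already excluded.
Business days: 130 − 3 = 127.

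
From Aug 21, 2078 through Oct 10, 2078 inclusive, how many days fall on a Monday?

8 Mondays

Aug 21, 2078 is a Sunday.
From Aug 21, 2078 to Oct 10, 2078 is 51 days inclusive.
51 = 7 × 7 + 2, so there are 7 full weeks plus 2 extra days.
Each full week contributes one Monday: 7 so far.
The 2 extra days are Sunday, Monday — 1 of them qualifies.
Total: 7 + 1 = 8.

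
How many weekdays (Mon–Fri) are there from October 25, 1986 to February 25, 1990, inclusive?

870

October 25, 1986 is a Saturday.
That's 1220 days from start to end, counting both.
1220 = 7 × 174 + 2, so there are 174 full weeks plus 2 extra days.
Each full week contributes 5 weekdays (Mon–Fri): 174 × 5 = 870.
The 2 extra days are Saturday, Sunday — none qualify.
Total: 870 + 0 = 870.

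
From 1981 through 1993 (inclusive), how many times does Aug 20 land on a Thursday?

3

Day of week of August 20 in each year:
1981: Thu ✓, 1982: Fri, 1983: Sat, 1984: Mon, 1985: Tue, 1986: Wed, 1987: Thu ✓, 1988: Sat, 1989: Sun, 1990: Mon, 1991: Tue, 1992: Thu ✓, 1993: Fri
Thursdays: 1981, 1987, 1992.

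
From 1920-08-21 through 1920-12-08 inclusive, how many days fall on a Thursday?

1920-08-21 is a Saturday.
From 1920-08-21 to 1920-12-08 is 110 days inclusive.
110 = 7 × 15 + 5, so there are 15 full weeks plus 5 extra days.
Each full week contributes one Thursday: 15 so far.
The 5 extra days are Sat, Sun, Mon, Tue, Wed — none qualify.
Total: 15 + 0 = 15.

15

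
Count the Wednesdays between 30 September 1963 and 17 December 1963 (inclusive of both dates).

30 September 1963 is a Monday.
That's 79 days from start to end, counting both.
79 = 7 × 11 + 2, so there are 11 full weeks plus 2 extra days.
Each full week contributes one Wednesday: 11 so far.
The 2 extra days are Mon, Tue — none qualify.
Total: 11 + 0 = 11.

11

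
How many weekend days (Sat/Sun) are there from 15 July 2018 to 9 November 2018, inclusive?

33

15 July 2018 is a Sunday.
From 15 July 2018 to 9 November 2018 is 118 days inclusive.
118 = 7 × 16 + 6, so there are 16 full weeks plus 6 extra days.
Each full week contributes 2 weekend days (Sat, Sun): 16 × 2 = 32.
The 6 extra days are Sunday, Monday, Tuesday, Wednesday, Thursday, Friday — 1 of them qualifies.
Total: 32 + 1 = 33.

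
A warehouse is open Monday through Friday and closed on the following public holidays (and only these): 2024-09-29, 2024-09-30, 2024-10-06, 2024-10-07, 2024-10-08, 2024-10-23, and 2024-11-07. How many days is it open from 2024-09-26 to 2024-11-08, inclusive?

2024-09-26 is a Thursday.
From 2024-09-26 to 2024-11-08 is 44 days inclusive.
44 = 7 × 6 + 2, so there are 6 full weeks plus 2 extra days.
Each full week contributes 5 weekdays (Mon–Fri): 6 × 5 = 30.
The 2 extra days are Thu, Fri — 2 of them qualify.
Total: 30 + 2 = 32.
Holidays: 2024-09-29 (Sun); 2024-09-30 (Mon); 2024-10-06 (Sun); 2024-10-07 (Mon); 2024-10-08 (Tue); 2024-10-23 (Wed); 2024-11-07 (Thu).
5 of the 7 holidays fall on weekdays; the rest are weekends and were already excluded.
Business days: 32 − 5 = 27.

27 working days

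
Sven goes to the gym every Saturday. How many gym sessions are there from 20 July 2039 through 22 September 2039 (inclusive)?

9 Saturdays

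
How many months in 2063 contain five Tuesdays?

4

A month has five Tuesdays exactly when Tuesday falls within its first (length − 28) days.
Jan: 31 days, starts Mon → 5 of Mon, Tue, Wed ✓
Feb: 28 days, starts Thu → 5 of (none)
Mar: 31 days, starts Thu → 5 of Thu, Fri, Sat
Apr: 30 days, starts Sun → 5 of Sun, Mon
May: 31 days, starts Tue → 5 of Tue, Wed, Thu ✓
Jun: 30 days, starts Fri → 5 of Fri, Sat
Jul: 31 days, starts Sun → 5 of Sun, Mon, Tue ✓
Aug: 31 days, starts Wed → 5 of Wed, Thu, Fri
Sep: 30 days, starts Sat → 5 of Sat, Sun
Oct: 31 days, starts Mon → 5 of Mon, Tue, Wed ✓
Nov: 30 days, starts Thu → 5 of Thu, Fri
Dec: 31 days, starts Sat → 5 of Sat, Sun, Mon
Months with five Tuesdays: Jan, May, Jul, Oct.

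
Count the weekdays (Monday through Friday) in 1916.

Jan 1, 1916 is a Saturday.
That's 366 days from start to end, counting both.
366 = 7 × 52 + 2, so there are 52 full weeks plus 2 extra days.
Each full week contributes 5 weekdays (Mon–Fri): 52 × 5 = 260.
The 2 extra days are Saturday, Sunday — none qualify.
Total: 260 + 0 = 260.

260 weekdays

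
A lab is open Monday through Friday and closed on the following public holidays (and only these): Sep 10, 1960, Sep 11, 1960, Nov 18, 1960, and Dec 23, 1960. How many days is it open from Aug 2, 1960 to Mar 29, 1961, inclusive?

170

Aug 2, 1960 is a Tuesday.
The range spans 240 days (inclusive of both endpoints).
240 = 7 × 34 + 2, so there are 34 full weeks plus 2 extra days.
Each full week contributes 5 weekdays (Mon–Fri): 34 × 5 = 170.
The 2 extra days are Tue, Wed — 2 of them qualify.
Total: 170 + 2 = 172.
Holidays: Sep 10, 1960 (Sat); Sep 11, 1960 (Sun); Nov 18, 1960 (Fri); Dec 23, 1960 (Fri).
2 of the 4 holidays fall on weekdays; the rest are weekends and were already excluded.
Business days: 172 − 2 = 170.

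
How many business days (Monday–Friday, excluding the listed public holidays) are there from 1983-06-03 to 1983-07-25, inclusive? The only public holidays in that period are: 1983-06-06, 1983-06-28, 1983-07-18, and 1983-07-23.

34 business days

1983-06-03 is a Friday.
The range spans 53 days (inclusive of both endpoints).
53 = 7 × 7 + 4, so there are 7 full weeks plus 4 extra days.
Each full week contributes 5 weekdays (Mon–Fri): 7 × 5 = 35.
The 4 extra days are Fri, Sat, Sun, Mon — 2 of them qualify.
Total: 35 + 2 = 37.
Holidays: 1983-06-06 (Mon); 1983-06-28 (Tue); 1983-07-18 (Mon); 1983-07-23 (Sat).
3 of the 4 holidays fall on weekdays; the rest are weekends and were already excluded.
Business days: 37 − 3 = 34.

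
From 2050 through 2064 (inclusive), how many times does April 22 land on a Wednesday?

1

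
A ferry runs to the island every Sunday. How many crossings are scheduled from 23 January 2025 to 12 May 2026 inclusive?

23 January 2025 is a Thursday.
The range spans 475 days (inclusive of both endpoints).
475 = 7 × 67 + 6, so there are 67 full weeks plus 6 extra days.
Each full week contributes one Sunday: 67 so far.
The 6 extra days are Thursday, Friday, Saturday, Sunday, Monday, Tuesday — 1 of them qualifies.
Total: 67 + 1 = 68.

68 Sundays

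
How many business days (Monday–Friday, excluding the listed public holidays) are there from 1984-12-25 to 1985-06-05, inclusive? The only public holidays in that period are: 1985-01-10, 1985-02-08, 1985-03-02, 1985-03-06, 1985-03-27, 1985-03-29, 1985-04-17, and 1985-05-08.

1984-12-25 is a Tuesday.
The range spans 163 days (inclusive of both endpoints).
163 = 7 × 23 + 2, so there are 23 full weeks plus 2 extra days.
Each full week contributes 5 weekdays (Mon–Fri): 23 × 5 = 115.
The 2 extra days are Tue, Wed — 2 of them qualify.
Total: 115 + 2 = 117.
Holidays: 1985-01-10 (Thu); 1985-02-08 (Fri); 1985-03-02 (Sat); 1985-03-06 (Wed); 1985-03-27 (Wed); 1985-03-29 (Fri); 1985-04-17 (Wed); 1985-05-08 (Wed).
7 of the 8 holidays fall on weekdays; the rest are weekends and were already excluded.
Business days: 117 − 7 = 110.

110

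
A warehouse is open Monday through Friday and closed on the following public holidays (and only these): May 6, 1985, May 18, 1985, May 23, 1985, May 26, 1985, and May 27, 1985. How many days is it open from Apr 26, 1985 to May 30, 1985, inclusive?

Apr 26, 1985 is a Friday.
The range spans 35 days (inclusive of both endpoints).
35 = 7 × 5, so the span is exactly 5 full weeks.
Each full week contributes 5 weekdays (Mon–Fri): 5 × 5 = 25.
Total: 25.
Holidays: May 6, 1985 (Mon); May 18, 1985 (Sat); May 23, 1985 (Thu); May 26, 1985 (Sun); May 27, 1985 (Mon).
3 of the 5 holidays fall on weekdays; the rest are weekends and were already excluded.
Business days: 25 − 3 = 22.

22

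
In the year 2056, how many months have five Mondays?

A month has five Mondays exactly when Monday falls within its first (length − 28) days.
Jan: 31 days, starts Sat → 5 of Sat, Sun, Mon ✓
Feb: 29 days, starts Tue → 5 of Tue
Mar: 31 days, starts Wed → 5 of Wed, Thu, Fri
Apr: 30 days, starts Sat → 5 of Sat, Sun
May: 31 days, starts Mon → 5 of Mon, Tue, Wed ✓
Jun: 30 days, starts Thu → 5 of Thu, Fri
Jul: 31 days, starts Sat → 5 of Sat, Sun, Mon ✓
Aug: 31 days, starts Tue → 5 of Tue, Wed, Thu
Sep: 30 days, starts Fri → 5 of Fri, Sat
Oct: 31 days, starts Sun → 5 of Sun, Mon, Tue ✓
Nov: 30 days, starts Wed → 5 of Wed, Thu
Dec: 31 days, starts Fri → 5 of Fri, Sat, Sun
Months with five Mondays: Jan, May, Jul, Oct.

4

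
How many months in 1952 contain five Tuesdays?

5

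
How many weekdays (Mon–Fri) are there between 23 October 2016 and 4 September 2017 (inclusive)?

226

23 October 2016 is a Sunday.
From 23 October 2016 to 4 September 2017 is 317 days inclusive.
317 = 7 × 45 + 2, so there are 45 full weeks plus 2 extra days.
Each full week contributes 5 weekdays (Mon–Fri): 45 × 5 = 225.
The 2 extra days are Sunday, Monday — 1 of them qualifies.
Total: 225 + 1 = 226.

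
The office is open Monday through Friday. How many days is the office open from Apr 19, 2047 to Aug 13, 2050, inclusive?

866

Apr 19, 2047 is a Friday.
That's 1213 days from start to end, counting both.
1213 = 7 × 173 + 2, so there are 173 full weeks plus 2 extra days.
Each full week contributes 5 weekdays (Mon–Fri): 173 × 5 = 865.
The 2 extra days are Fri, Sat — 1 of them qualifies.
Total: 865 + 1 = 866.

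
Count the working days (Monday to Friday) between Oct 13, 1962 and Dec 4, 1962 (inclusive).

37

Oct 13, 1962 is a Saturday.
The range spans 53 days (inclusive of both endpoints).
53 = 7 × 7 + 4, so there are 7 full weeks plus 4 extra days.
Each full week contributes 5 weekdays (Mon–Fri): 7 × 5 = 35.
The 4 extra days are Saturday, Sunday, Monday, Tuesday — 2 of them qualify.
Total: 35 + 2 = 37.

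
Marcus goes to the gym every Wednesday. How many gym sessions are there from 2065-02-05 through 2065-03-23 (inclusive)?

2065-02-05 is a Thursday.
The range spans 47 days (inclusive of both endpoints).
47 = 7 × 6 + 5, so there are 6 full weeks plus 5 extra days.
Each full week contributes one Wednesday: 6 so far.
The 5 extra days are Thu, Fri, Sat, Sun, Mon — none qualify.
Total: 6 + 0 = 6.

6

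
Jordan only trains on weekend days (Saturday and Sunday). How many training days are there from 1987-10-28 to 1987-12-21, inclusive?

16

1987-10-28 is a Wednesday.
From 1987-10-28 to 1987-12-21 is 55 days inclusive.
55 = 7 × 7 + 6, so there are 7 full weeks plus 6 extra days.
Each full week contributes 2 weekend days (Sat, Sun): 7 × 2 = 14.
The 6 extra days are Wednesday, Thursday, Friday, Saturday, Sunday, Monday — 2 of them qualify.
Total: 14 + 2 = 16.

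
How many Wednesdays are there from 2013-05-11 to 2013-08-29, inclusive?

16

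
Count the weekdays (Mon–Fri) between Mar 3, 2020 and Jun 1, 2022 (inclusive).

Mar 3, 2020 is a Tuesday.
That's 821 days from start to end, counting both.
821 = 7 × 117 + 2, so there are 117 full weeks plus 2 extra days.
Each full week contributes 5 weekdays (Mon–Fri): 117 × 5 = 585.
The 2 extra days are Tuesday, Wednesday — 2 of them qualify.
Total: 585 + 2 = 587.

587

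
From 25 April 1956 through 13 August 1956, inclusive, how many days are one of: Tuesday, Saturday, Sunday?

47

25 April 1956 is a Wednesday.
The range spans 111 days (inclusive of both endpoints).
111 = 7 × 15 + 6, so there are 15 full weeks plus 6 extra days.
Each full week contributes 3 days from the set (Tue, Sat, Sun): 15 × 3 = 45.
The 6 extra days are Wed, Thu, Fri, Sat, Sun, Mon — 2 of them qualify.
Total: 45 + 2 = 47.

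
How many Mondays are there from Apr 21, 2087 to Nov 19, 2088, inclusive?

Apr 21, 2087 is a Monday.
From Apr 21, 2087 to Nov 19, 2088 is 579 days inclusive.
579 = 7 × 82 + 5, so there are 82 full weeks plus 5 extra days.
Each full week contributes one Monday: 82 so far.
The 5 extra days are Mon, Tue, Wed, Thu, Fri — 1 of them qualifies.
Total: 82 + 1 = 83.

83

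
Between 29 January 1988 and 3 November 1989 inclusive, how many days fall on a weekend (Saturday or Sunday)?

184

29 January 1988 is a Friday.
From 29 January 1988 to 3 November 1989 is 645 days inclusive.
645 = 7 × 92 + 1, so there are 92 full weeks plus 1 extra day.
Each full week contributes 2 weekend days (Sat, Sun): 92 × 2 = 184.
The 1 extra day is Fri — none qualify.
Total: 184 + 0 = 184.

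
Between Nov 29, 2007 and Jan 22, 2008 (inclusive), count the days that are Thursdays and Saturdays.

16

Nov 29, 2007 is a Thursday.
The range spans 55 days (inclusive of both endpoints).
55 = 7 × 7 + 6, so there are 7 full weeks plus 6 extra days.
Each full week contributes 2 days from the set (Thu, Sat): 7 × 2 = 14.
The 6 extra days are Thu, Fri, Sat, Sun, Mon, Tue — 2 of them qualify.
Total: 14 + 2 = 16.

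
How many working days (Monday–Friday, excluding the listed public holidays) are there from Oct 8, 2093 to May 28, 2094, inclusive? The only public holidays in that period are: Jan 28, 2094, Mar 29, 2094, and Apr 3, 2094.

165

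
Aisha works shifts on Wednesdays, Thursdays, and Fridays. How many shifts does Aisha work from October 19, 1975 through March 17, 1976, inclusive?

October 19, 1975 is a Sunday.
From October 19, 1975 to March 17, 1976 is 151 days inclusive.
151 = 7 × 21 + 4, so there are 21 full weeks plus 4 extra days.
Each full week contributes 3 days from the set (Wed, Thu, Fri): 21 × 3 = 63.
The 4 extra days are Sun, Mon, Tue, Wed — 1 of them qualifies.
Total: 63 + 1 = 64.

64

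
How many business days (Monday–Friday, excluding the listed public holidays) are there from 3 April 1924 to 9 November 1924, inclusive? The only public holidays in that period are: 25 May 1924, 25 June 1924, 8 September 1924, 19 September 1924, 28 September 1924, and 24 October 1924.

153

3 April 1924 is a Thursday.
That's 221 days from start to end, counting both.
221 = 7 × 31 + 4, so there are 31 full weeks plus 4 extra days.
Each full week contributes 5 weekdays (Mon–Fri): 31 × 5 = 155.
The 4 extra days are Thursday, Friday, Saturday, Sunday — 2 of them qualify.
Total: 155 + 2 = 157.
Holidays: 25 May 1924 (Sun); 25 June 1924 (Wed); 8 September 1924 (Mon); 19 September 1924 (Fri); 28 September 1924 (Sun); 24 October 1924 (Fri).
4 of the 6 holidays fall on weekdays; the rest are weekends and were already excluded.
Business days: 157 − 4 = 153.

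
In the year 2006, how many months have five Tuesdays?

A month has five Tuesdays exactly when Tuesday falls within its first (length − 28) days.
Jan: 31 days, starts Sun → 5 of Sun, Mon, Tue ✓
Feb: 28 days, starts Wed → 5 of (none)
Mar: 31 days, starts Wed → 5 of Wed, Thu, Fri
Apr: 30 days, starts Sat → 5 of Sat, Sun
May: 31 days, starts Mon → 5 of Mon, Tue, Wed ✓
Jun: 30 days, starts Thu → 5 of Thu, Fri
Jul: 31 days, starts Sat → 5 of Sat, Sun, Mon
Aug: 31 days, starts Tue → 5 of Tue, Wed, Thu ✓
Sep: 30 days, starts Fri → 5 of Fri, Sat
Oct: 31 days, starts Sun → 5 of Sun, Mon, Tue ✓
Nov: 30 days, starts Wed → 5 of Wed, Thu
Dec: 31 days, starts Fri → 5 of Fri, Sat, Sun
Months with five Tuesdays: Jan, May, Aug, Oct.

4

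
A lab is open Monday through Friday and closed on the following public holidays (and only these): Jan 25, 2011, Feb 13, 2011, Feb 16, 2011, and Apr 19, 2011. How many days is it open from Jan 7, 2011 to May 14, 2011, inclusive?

88

Jan 7, 2011 is a Friday.
The range spans 128 days (inclusive of both endpoints).
128 = 7 × 18 + 2, so there are 18 full weeks plus 2 extra days.
Each full week contributes 5 weekdays (Mon–Fri): 18 × 5 = 90.
The 2 extra days are Fri, Sat — 1 of them qualifies.
Total: 90 + 1 = 91.
Holidays: Jan 25, 2011 (Tue); Feb 13, 2011 (Sun); Feb 16, 2011 (Wed); Apr 19, 2011 (Tue).
3 of the 4 holidays fall on weekdays; the rest are weekends and were already excluded.
Business days: 91 − 3 = 88.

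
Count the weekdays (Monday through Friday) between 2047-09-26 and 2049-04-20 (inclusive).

2047-09-26 is a Thursday.
The range spans 573 days (inclusive of both endpoints).
573 = 7 × 81 + 6, so there are 81 full weeks plus 6 extra days.
Each full week contributes 5 weekdays (Mon–Fri): 81 × 5 = 405.
The 6 extra days are Thu, Fri, Sat, Sun, Mon, Tue — 4 of them qualify.
Total: 405 + 4 = 409.

409 weekdays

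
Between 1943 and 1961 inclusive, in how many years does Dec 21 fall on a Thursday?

Day of week of December 21 in each year:
1943: Tue, 1944: Thu ✓, 1945: Fri, 1946: Sat, 1947: Sun, 1948: Tue, 1949: Wed, 1950: Thu ✓, 1951: Fri, 1952: Sun, 1953: Mon, 1954: Tue, 1955: Wed, 1956: Fri, 1957: Sat, 1958: Sun, 1959: Mon, 1960: Wed, 1961: Thu ✓
Thursdays: 1944, 1950, 1961.

3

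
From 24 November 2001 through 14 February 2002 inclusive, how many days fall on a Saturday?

24 November 2001 is a Saturday.
That's 83 days from start to end, counting both.
83 = 7 × 11 + 6, so there are 11 full weeks plus 6 extra days.
Each full week contributes one Saturday: 11 so far.
The 6 extra days are Sat, Sun, Mon, Tue, Wed, Thu — 1 of them qualifies.
Total: 11 + 1 = 12.

12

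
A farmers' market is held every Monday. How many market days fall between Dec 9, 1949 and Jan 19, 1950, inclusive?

6

Dec 9, 1949 is a Friday.
The range spans 42 days (inclusive of both endpoints).
42 = 7 × 6, so the span is exactly 6 full weeks.
Each full week contributes one Monday: 6 so far.
Total: 6.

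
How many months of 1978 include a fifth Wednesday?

4

A month has five Wednesdays exactly when Wednesday falls within its first (length − 28) days.
Jan: 31 days, starts Sun → 5 of Sun, Mon, Tue
Feb: 28 days, starts Wed → 5 of (none)
Mar: 31 days, starts Wed → 5 of Wed, Thu, Fri ✓
Apr: 30 days, starts Sat → 5 of Sat, Sun
May: 31 days, starts Mon → 5 of Mon, Tue, Wed ✓
Jun: 30 days, starts Thu → 5 of Thu, Fri
Jul: 31 days, starts Sat → 5 of Sat, Sun, Mon
Aug: 31 days, starts Tue → 5 of Tue, Wed, Thu ✓
Sep: 30 days, starts Fri → 5 of Fri, Sat
Oct: 31 days, starts Sun → 5 of Sun, Mon, Tue
Nov: 30 days, starts Wed → 5 of Wed, Thu ✓
Dec: 31 days, starts Fri → 5 of Fri, Sat, Sun
Months with five Wednesdays: Mar, May, Aug, Nov.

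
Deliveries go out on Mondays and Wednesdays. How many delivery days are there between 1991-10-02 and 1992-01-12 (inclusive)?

29

1991-10-02 is a Wednesday.
From 1991-10-02 to 1992-01-12 is 103 days inclusive.
103 = 7 × 14 + 5, so there are 14 full weeks plus 5 extra days.
Each full week contributes 2 days from the set (Mon, Wed): 14 × 2 = 28.
The 5 extra days are Wednesday, Thursday, Friday, Saturday, Sunday — 1 of them qualifies.
Total: 28 + 1 = 29.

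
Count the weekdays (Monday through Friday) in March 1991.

21

1 March 1991 is a Friday.
From 1 March 1991 to 31 March 1991 is 31 days inclusive.
31 = 7 × 4 + 3, so there are 4 full weeks plus 3 extra days.
Each full week contributes 5 weekdays (Mon–Fri): 4 × 5 = 20.
The 3 extra days are Fri, Sat, Sun — 1 of them qualifies.
Total: 20 + 1 = 21.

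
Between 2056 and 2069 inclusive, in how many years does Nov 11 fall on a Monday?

Day of week of November 11 in each year:
2056: Sat, 2057: Sun, 2058: Mon ✓, 2059: Tue, 2060: Thu, 2061: Fri, 2062: Sat, 2063: Sun, 2064: Tue, 2065: Wed, 2066: Thu, 2067: Fri, 2068: Sun, 2069: Mon ✓
Mondays: 2058, 2069.

2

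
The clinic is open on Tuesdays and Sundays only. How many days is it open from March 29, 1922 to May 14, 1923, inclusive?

117

March 29, 1922 is a Wednesday.
That's 412 days from start to end, counting both.
412 = 7 × 58 + 6, so there are 58 full weeks plus 6 extra days.
Each full week contributes 2 days from the set (Tue, Sun): 58 × 2 = 116.
The 6 extra days are Wed, Thu, Fri, Sat, Sun, Mon — 1 of them qualifies.
Total: 116 + 1 = 117.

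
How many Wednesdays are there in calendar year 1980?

1 January 1980 is a Tuesday.
From 1 January 1980 to 31 December 1980 is 366 days inclusive.
366 = 7 × 52 + 2, so there are 52 full weeks plus 2 extra days.
Each full week contributes one Wednesday: 52 so far.
The 2 extra days are Tuesday, Wednesday — 1 of them qualifies.
Total: 52 + 1 = 53.

53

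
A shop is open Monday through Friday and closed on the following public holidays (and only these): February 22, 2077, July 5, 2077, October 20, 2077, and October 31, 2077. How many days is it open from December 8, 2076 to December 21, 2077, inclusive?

268

December 8, 2076 is a Tuesday.
From December 8, 2076 to December 21, 2077 is 379 days inclusive.
379 = 7 × 54 + 1, so there are 54 full weeks plus 1 extra day.
Each full week contributes 5 weekdays (Mon–Fri): 54 × 5 = 270.
The 1 extra day is Tue — 1 of them qualifies.
Total: 270 + 1 = 271.
Holidays: February 22, 2077 (Mon); July 5, 2077 (Mon); October 20, 2077 (Wed); October 31, 2077 (Sun).
3 of the 4 holidays fall on weekdays; the rest are weekends and were already excluded.
Business days: 271 − 3 = 268.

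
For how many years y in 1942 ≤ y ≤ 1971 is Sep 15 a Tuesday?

Day of week of September 15 in each year:
1942: Tue ✓, 1943: Wed, 1944: Fri, 1945: Sat, 1946: Sun, 1947: Mon, 1948: Wed, 1949: Thu, 1950: Fri, 1951: Sat, 1952: Mon, 1953: Tue ✓, 1954: Wed, 1955: Thu, 1956: Sat, 1957: Sun, 1958: Mon, 1959: Tue ✓, 1960: Thu, 1961: Fri, 1962: Sat, 1963: Sun, 1964: Tue ✓, 1965: Wed, 1966: Thu, 1967: Fri, 1968: Sun, 1969: Mon, 1970: Tue ✓, 1971: Wed
Tuesdays: 1942, 1953, 1959, 1964, 1970.

5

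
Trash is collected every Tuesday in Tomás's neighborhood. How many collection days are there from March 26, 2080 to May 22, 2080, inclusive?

9 Tuesdays

March 26, 2080 is a Tuesday.
That's 58 days from start to end, counting both.
58 = 7 × 8 + 2, so there are 8 full weeks plus 2 extra days.
Each full week contributes one Tuesday: 8 so far.
The 2 extra days are Tuesday, Wednesday — 1 of them qualifies.
Total: 8 + 1 = 9.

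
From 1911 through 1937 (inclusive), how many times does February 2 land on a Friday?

4

Day of week of February 2 in each year:
1911: Thu, 1912: Fri ✓, 1913: Sun, 1914: Mon, 1915: Tue, 1916: Wed, 1917: Fri ✓, 1918: Sat, 1919: Sun, 1920: Mon, 1921: Wed, 1922: Thu, 1923: Fri ✓, 1924: Sat, 1925: Mon, 1926: Tue, 1927: Wed, 1928: Thu, 1929: Sat, 1930: Sun, 1931: Mon, 1932: Tue, 1933: Thu, 1934: Fri ✓, 1935: Sat, 1936: Sun, 1937: Tue
Fridays: 1912, 1917, 1923, 1934.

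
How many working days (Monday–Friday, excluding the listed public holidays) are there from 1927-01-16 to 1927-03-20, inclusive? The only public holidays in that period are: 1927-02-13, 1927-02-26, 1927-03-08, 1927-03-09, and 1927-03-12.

1927-01-16 is a Sunday.
That's 64 days from start to end, counting both.
64 = 7 × 9 + 1, so there are 9 full weeks plus 1 extra day.
Each full week contributes 5 weekdays (Mon–Fri): 9 × 5 = 45.
The 1 extra day is Sunday — none qualify.
Total: 45 + 0 = 45.
Holidays: 1927-02-13 (Sun); 1927-02-26 (Sat); 1927-03-08 (Tue); 1927-03-09 (Wed); 1927-03-12 (Sat).
2 of the 5 holidays fall on weekdays; the rest are weekends and were already excluded.
Business days: 45 − 2 = 43.

43 working days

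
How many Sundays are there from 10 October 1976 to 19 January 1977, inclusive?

15 Sundays

10 October 1976 is a Sunday.
The range spans 102 days (inclusive of both endpoints).
102 = 7 × 14 + 4, so there are 14 full weeks plus 4 extra days.
Each full week contributes one Sunday: 14 so far.
The 4 extra days are Sun, Mon, Tue, Wed — 1 of them qualifies.
Total: 14 + 1 = 15.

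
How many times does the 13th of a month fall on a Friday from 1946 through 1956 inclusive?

19

Friday-the-13ths by year:
1946: Sep, Dec
1947: Jun
1948: Feb, Aug
1949: May
1950: Jan, Oct
1951: Apr, Jul
1952: Jun
1953: Feb, Mar, Nov
1954: Aug
1955: May
1956: Jan, Apr, Jul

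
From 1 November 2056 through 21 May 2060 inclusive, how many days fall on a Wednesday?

1 November 2056 is a Wednesday.
That's 1298 days from start to end, counting both.
1298 = 7 × 185 + 3, so there are 185 full weeks plus 3 extra days.
Each full week contributes one Wednesday: 185 so far.
The 3 extra days are Wednesday, Thursday, Friday — 1 of them qualifies.
Total: 185 + 1 = 186.

186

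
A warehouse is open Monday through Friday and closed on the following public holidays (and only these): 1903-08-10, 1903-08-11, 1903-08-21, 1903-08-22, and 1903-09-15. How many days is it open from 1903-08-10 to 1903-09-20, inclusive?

1903-08-10 is a Monday.
That's 42 days from start to end, counting both.
42 = 7 × 6, so the span is exactly 6 full weeks.
Each full week contributes 5 weekdays (Mon–Fri): 6 × 5 = 30.
Holidays: 1903-08-10 (Mon); 1903-08-11 (Tue); 1903-08-21 (Fri); 1903-08-22 (Sat); 1903-09-15 (Tue).
4 of the 5 holidays fall on weekdays; the rest are weekends and were already excluded.
Business days: 30 − 4 = 26.

26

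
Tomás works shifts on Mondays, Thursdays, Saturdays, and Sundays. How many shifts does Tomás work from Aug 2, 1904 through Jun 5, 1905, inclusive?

176

Aug 2, 1904 is a Tuesday.
That's 308 days from start to end, counting both.
308 = 7 × 44, so the span is exactly 44 full weeks.
Each full week contributes 4 days from the set (Mon, Thu, Sat, Sun): 44 × 4 = 176.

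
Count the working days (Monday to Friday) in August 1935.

August 1, 1935 is a Thursday.
That's 31 days from start to end, counting both.
31 = 7 × 4 + 3, so there are 4 full weeks plus 3 extra days.
Each full week contributes 5 weekdays (Mon–Fri): 4 × 5 = 20.
The 3 extra days are Thu, Fri, Sat — 2 of them qualify.
Total: 20 + 2 = 22.

22 weekdays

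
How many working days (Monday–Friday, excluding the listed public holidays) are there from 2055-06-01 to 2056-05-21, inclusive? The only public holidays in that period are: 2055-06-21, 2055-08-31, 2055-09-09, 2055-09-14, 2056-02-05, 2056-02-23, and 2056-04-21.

2055-06-01 is a Tuesday.
From 2055-06-01 to 2056-05-21 is 356 days inclusive.
356 = 7 × 50 + 6, so there are 50 full weeks plus 6 extra days.
Each full week contributes 5 weekdays (Mon–Fri): 50 × 5 = 250.
The 6 extra days are Tuesday, Wednesday, Thursday, Friday, Saturday, Sunday — 4 of them qualify.
Total: 250 + 4 = 254.
Holidays: 2055-06-21 (Mon); 2055-08-31 (Tue); 2055-09-09 (Thu); 2055-09-14 (Tue); 2056-02-05 (Sat); 2056-02-23 (Wed); 2056-04-21 (Fri).
6 of the 7 holidays fall on weekdays; the rest are weekends and were already excluded.
Business days: 254 − 6 = 248.

248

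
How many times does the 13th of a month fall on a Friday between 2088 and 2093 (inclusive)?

11

Friday-the-13ths by year:
2088: Feb, Aug
2089: May
2090: Jan, Oct
2091: Apr, Jul
2092: Jun
2093: Feb, Mar, Nov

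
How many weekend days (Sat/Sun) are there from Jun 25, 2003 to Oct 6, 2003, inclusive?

Jun 25, 2003 is a Wednesday.
That's 104 days from start to end, counting both.
104 = 7 × 14 + 6, so there are 14 full weeks plus 6 extra days.
Each full week contributes 2 weekend days (Sat, Sun): 14 × 2 = 28.
The 6 extra days are Wednesday, Thursday, Friday, Saturday, Sunday, Monday — 2 of them qualify.
Total: 28 + 2 = 30.

30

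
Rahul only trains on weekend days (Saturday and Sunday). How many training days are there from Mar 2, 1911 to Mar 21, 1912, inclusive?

110

Mar 2, 1911 is a Thursday.
That's 386 days from start to end, counting both.
386 = 7 × 55 + 1, so there are 55 full weeks plus 1 extra day.
Each full week contributes 2 weekend days (Sat, Sun): 55 × 2 = 110.
The 1 extra day is Thu — none qualify.
Total: 110 + 0 = 110.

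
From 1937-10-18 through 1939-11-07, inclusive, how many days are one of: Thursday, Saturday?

1937-10-18 is a Monday.
From 1937-10-18 to 1939-11-07 is 751 days inclusive.
751 = 7 × 107 + 2, so there are 107 full weeks plus 2 extra days.
Each full week contributes 2 days from the set (Thu, Sat): 107 × 2 = 214.
The 2 extra days are Mon, Tue — none qualify.
Total: 214 + 0 = 214.

214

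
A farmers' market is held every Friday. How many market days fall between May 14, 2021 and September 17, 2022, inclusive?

71

May 14, 2021 is a Friday.
That's 492 days from start to end, counting both.
492 = 7 × 70 + 2, so there are 70 full weeks plus 2 extra days.
Each full week contributes one Friday: 70 so far.
The 2 extra days are Fri, Sat — 1 of them qualifies.
Total: 70 + 1 = 71.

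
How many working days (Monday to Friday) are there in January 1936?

23

1936-01-01 is a Wednesday.
That's 31 days from start to end, counting both.
31 = 7 × 4 + 3, so there are 4 full weeks plus 3 extra days.
Each full week contributes 5 weekdays (Mon–Fri): 4 × 5 = 20.
The 3 extra days are Wed, Thu, Fri — 3 of them qualify.
Total: 20 + 3 = 23.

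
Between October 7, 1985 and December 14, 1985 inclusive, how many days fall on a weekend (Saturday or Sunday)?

19

October 7, 1985 is a Monday.
The range spans 69 days (inclusive of both endpoints).
69 = 7 × 9 + 6, so there are 9 full weeks plus 6 extra days.
Each full week contributes 2 weekend days (Sat, Sun): 9 × 2 = 18.
The 6 extra days are Monday, Tuesday, Wednesday, Thursday, Friday, Saturday — 1 of them qualifies.
Total: 18 + 1 = 19.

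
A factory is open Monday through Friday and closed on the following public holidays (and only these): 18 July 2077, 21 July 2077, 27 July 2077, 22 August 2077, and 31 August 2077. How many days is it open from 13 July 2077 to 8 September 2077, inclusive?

13 July 2077 is a Tuesday.
From 13 July 2077 to 8 September 2077 is 58 days inclusive.
58 = 7 × 8 + 2, so there are 8 full weeks plus 2 extra days.
Each full week contributes 5 weekdays (Mon–Fri): 8 × 5 = 40.
The 2 extra days are Tue, Wed — 2 of them qualify.
Total: 40 + 2 = 42.
Holidays: 18 July 2077 (Sun); 21 July 2077 (Wed); 27 July 2077 (Tue); 22 August 2077 (Sun); 31 August 2077 (Tue).
3 of the 5 holidays fall on weekdays; the rest are weekends and were already excluded.
Business days: 42 − 3 = 39.

39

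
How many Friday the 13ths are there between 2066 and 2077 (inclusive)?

Friday-the-13ths by year:
2066: Aug
2067: May
2068: Jan, Apr, Jul
2069: Sep, Dec
2070: Jun
2071: Feb, Mar, Nov
2072: May
2073: Jan, Oct
2074: Apr, Jul
2075: Sep, Dec
2076: Mar, Nov
2077: Aug

21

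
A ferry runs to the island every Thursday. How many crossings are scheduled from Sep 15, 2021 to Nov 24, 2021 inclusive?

Sep 15, 2021 is a Wednesday.
That's 71 days from start to end, counting both.
71 = 7 × 10 + 1, so there are 10 full weeks plus 1 extra day.
Each full week contributes one Thursday: 10 so far.
The 1 extra day is Wednesday — none qualify.
Total: 10 + 0 = 10.

10 Thursdays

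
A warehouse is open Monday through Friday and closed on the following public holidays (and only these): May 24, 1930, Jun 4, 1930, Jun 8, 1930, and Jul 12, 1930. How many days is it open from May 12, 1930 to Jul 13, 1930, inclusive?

May 12, 1930 is a Monday.
From May 12, 1930 to Jul 13, 1930 is 63 days inclusive.
63 = 7 × 9, so the span is exactly 9 full weeks.
Each full week contributes 5 weekdays (Mon–Fri): 9 × 5 = 45.
Total: 45.
Holidays: May 24, 1930 (Sat); Jun 4, 1930 (Wed); Jun 8, 1930 (Sun); Jul 12, 1930 (Sat).
1 of the 4 holidays fall on weekdays; the rest are weekends and were already excluded.
Business days: 45 − 1 = 44.

44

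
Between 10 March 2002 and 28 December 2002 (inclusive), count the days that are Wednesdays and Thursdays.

84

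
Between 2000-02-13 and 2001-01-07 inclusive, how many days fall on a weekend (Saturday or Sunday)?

95

2000-02-13 is a Sunday.
The range spans 330 days (inclusive of both endpoints).
330 = 7 × 47 + 1, so there are 47 full weeks plus 1 extra day.
Each full week contributes 2 weekend days (Sat, Sun): 47 × 2 = 94.
The 1 extra day is Sunday — 1 of them qualifies.
Total: 94 + 1 = 95.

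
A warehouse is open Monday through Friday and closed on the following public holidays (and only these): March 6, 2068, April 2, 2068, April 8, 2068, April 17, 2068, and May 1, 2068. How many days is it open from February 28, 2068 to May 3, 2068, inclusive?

February 28, 2068 is a Tuesday.
That's 66 days from start to end, counting both.
66 = 7 × 9 + 3, so there are 9 full weeks plus 3 extra days.
Each full week contributes 5 weekdays (Mon–Fri): 9 × 5 = 45.
The 3 extra days are Tue, Wed, Thu — 3 of them qualify.
Total: 45 + 3 = 48.
Holidays: March 6, 2068 (Tue); April 2, 2068 (Mon); April 8, 2068 (Sun); April 17, 2068 (Tue); May 1, 2068 (Tue).
4 of the 5 holidays fall on weekdays; the rest are weekends and were already excluded.
Business days: 48 − 4 = 44.

44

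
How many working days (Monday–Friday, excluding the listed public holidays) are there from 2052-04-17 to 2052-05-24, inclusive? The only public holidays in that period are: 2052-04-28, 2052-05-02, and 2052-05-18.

27 working days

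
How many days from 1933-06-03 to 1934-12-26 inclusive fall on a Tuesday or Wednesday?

164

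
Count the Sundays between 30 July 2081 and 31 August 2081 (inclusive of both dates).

5

30 July 2081 is a Wednesday.
From 30 July 2081 to 31 August 2081 is 33 days inclusive.
33 = 7 × 4 + 5, so there are 4 full weeks plus 5 extra days.
Each full week contributes one Sunday: 4 so far.
The 5 extra days are Wed, Thu, Fri, Sat, Sun — 1 of them qualifies.
Total: 4 + 1 = 5.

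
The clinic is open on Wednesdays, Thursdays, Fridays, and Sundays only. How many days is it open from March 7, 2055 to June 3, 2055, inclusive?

March 7, 2055 is a Sunday.
From March 7, 2055 to June 3, 2055 is 89 days inclusive.
89 = 7 × 12 + 5, so there are 12 full weeks plus 5 extra days.
Each full week contributes 4 days from the set (Wed, Thu, Fri, Sun): 12 × 4 = 48.
The 5 extra days are Sun, Mon, Tue, Wed, Thu — 3 of them qualify.
Total: 48 + 3 = 51.

51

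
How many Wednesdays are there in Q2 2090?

1 April 2090 is a Saturday.
The range spans 91 days (inclusive of both endpoints).
91 = 7 × 13, so the span is exactly 13 full weeks.
Each full week contributes one Wednesday: 13 so far.
Total: 13.

13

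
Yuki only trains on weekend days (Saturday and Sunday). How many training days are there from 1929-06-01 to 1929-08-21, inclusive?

24

1929-06-01 is a Saturday.
The range spans 82 days (inclusive of both endpoints).
82 = 7 × 11 + 5, so there are 11 full weeks plus 5 extra days.
Each full week contributes 2 weekend days (Sat, Sun): 11 × 2 = 22.
The 5 extra days are Saturday, Sunday, Monday, Tuesday, Wednesday — 2 of them qualify.
Total: 22 + 2 = 24.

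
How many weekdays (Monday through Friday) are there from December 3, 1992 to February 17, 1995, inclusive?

577 weekdays

December 3, 1992 is a Thursday.
The range spans 807 days (inclusive of both endpoints).
807 = 7 × 115 + 2, so there are 115 full weeks plus 2 extra days.
Each full week contributes 5 weekdays (Mon–Fri): 115 × 5 = 575.
The 2 extra days are Thursday, Friday — 2 of them qualify.
Total: 575 + 2 = 577.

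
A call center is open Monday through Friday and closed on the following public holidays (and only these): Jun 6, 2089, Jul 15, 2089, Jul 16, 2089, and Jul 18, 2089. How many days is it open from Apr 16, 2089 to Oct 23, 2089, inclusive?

Apr 16, 2089 is a Saturday.
That's 191 days from start to end, counting both.
191 = 7 × 27 + 2, so there are 27 full weeks plus 2 extra days.
Each full week contributes 5 weekdays (Mon–Fri): 27 × 5 = 135.
The 2 extra days are Sat, Sun — none qualify.
Total: 135 + 0 = 135.
Holidays: Jun 6, 2089 (Mon); Jul 15, 2089 (Fri); Jul 16, 2089 (Sat); Jul 18, 2089 (Mon).
3 of the 4 holidays fall on weekdays; the rest are weekends and were already excluded.
Business days: 135 − 3 = 132.

132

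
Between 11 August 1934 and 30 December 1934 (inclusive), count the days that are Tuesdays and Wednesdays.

11 August 1934 is a Saturday.
The range spans 142 days (inclusive of both endpoints).
142 = 7 × 20 + 2, so there are 20 full weeks plus 2 extra days.
Each full week contributes 2 days from the set (Tue, Wed): 20 × 2 = 40.
The 2 extra days are Saturday, Sunday — none qualify.
Total: 40 + 0 = 40.

40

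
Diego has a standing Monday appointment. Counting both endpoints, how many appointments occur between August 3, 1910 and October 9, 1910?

9

August 3, 1910 is a Wednesday.
That's 68 days from start to end, counting both.
68 = 7 × 9 + 5, so there are 9 full weeks plus 5 extra days.
Each full week contributes one Monday: 9 so far.
The 5 extra days are Wed, Thu, Fri, Sat, Sun — none qualify.
Total: 9 + 0 = 9.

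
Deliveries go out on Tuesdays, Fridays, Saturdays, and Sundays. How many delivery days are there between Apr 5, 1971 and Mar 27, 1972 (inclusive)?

204

Apr 5, 1971 is a Monday.
From Apr 5, 1971 to Mar 27, 1972 is 358 days inclusive.
358 = 7 × 51 + 1, so there are 51 full weeks plus 1 extra day.
Each full week contributes 4 days from the set (Tue, Fri, Sat, Sun): 51 × 4 = 204.
The 1 extra day is Mon — none qualify.
Total: 204 + 0 = 204.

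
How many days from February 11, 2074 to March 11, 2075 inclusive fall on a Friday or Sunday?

113

February 11, 2074 is a Sunday.
The range spans 394 days (inclusive of both endpoints).
394 = 7 × 56 + 2, so there are 56 full weeks plus 2 extra days.
Each full week contributes 2 days from the set (Fri, Sun): 56 × 2 = 112.
The 2 extra days are Sunday, Monday — 1 of them qualifies.
Total: 112 + 1 = 113.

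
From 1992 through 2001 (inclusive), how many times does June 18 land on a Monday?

Day of week of June 18 in each year:
1992: Thu, 1993: Fri, 1994: Sat, 1995: Sun, 1996: Tue, 1997: Wed, 1998: Thu, 1999: Fri, 2000: Sun, 2001: Mon ✓
Mondays: 2001.

1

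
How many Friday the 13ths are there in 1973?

2

The 13th falls on a Friday when the month's 13th has weekday Fri.
Jan 13 is Sat; Feb 13 is Tue; Mar 13 is Tue; Apr 13 is Fri ✓; May 13 is Sun; Jun 13 is Wed; Jul 13 is Fri ✓; Aug 13 is Mon; Sep 13 is Thu; Oct 13 is Sat; Nov 13 is Tue; Dec 13 is Thu.
Friday the 13ths: Apr, Jul.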